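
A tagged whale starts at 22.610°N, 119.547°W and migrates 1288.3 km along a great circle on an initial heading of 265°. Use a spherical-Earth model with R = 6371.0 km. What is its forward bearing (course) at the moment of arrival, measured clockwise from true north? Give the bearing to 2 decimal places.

final bearing 260.37°

Central angle δ = d/R = 0.202213 rad.
With φ₁ = 22.610° = 0.394619 rad and θ = 265° = 4.625123 rad:
Destination latitude: φ₂ = arcsin( sin φ₁ cos δ + cos φ₁ sin δ cos θ ) = arcsin(0.360464) = 21.129°.
Δλ = atan2( sin θ sin δ cos φ₁ , cos δ − sin φ₁ sin φ₂ ) = atan2(-0.184697, 0.841042) = -0.216173 rad = -12.386°.
Hence λ₂ = -119.547° + -12.386° = -131.933°.
The forward bearing on arrival equals the back-azimuth from the destination plus 180°.
Back-azimuth from P₂ (21.13°, -131.93°) to P₁ (22.61°, -119.55°), with Δλ' = λ₁ − λ₂ = 12.39°: atan2( sin Δλ' cos φ₁ , cos φ₂ sin φ₁ − sin φ₂ cos φ₁ cos Δλ' ) = 80.37°.
Final bearing = (80.37° + 180°) mod 360° = 260.37°.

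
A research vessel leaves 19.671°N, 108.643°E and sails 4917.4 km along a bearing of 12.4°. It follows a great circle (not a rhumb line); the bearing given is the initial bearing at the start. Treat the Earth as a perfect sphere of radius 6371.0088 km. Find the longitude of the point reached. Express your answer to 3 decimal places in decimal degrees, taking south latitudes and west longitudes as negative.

Central angle δ = d/R = 0.771840 rad.
With φ₁ = 19.671° = 0.343324 rad and θ = 12.4° = 0.216421 rad:
Destination latitude: φ₂ = arcsin( sin φ₁ cos δ + cos φ₁ sin δ cos θ ) = arcsin(0.882662) = 61.965°.
Then Δλ = atan2(0.141028, 0.419508) = 0.324306 rad, from sin θ sin δ cos φ₁ over cos δ − sin φ₁ sin φ₂.
λ₂ = λ₁ + Δλ = 127.224°.

longitude 127.224°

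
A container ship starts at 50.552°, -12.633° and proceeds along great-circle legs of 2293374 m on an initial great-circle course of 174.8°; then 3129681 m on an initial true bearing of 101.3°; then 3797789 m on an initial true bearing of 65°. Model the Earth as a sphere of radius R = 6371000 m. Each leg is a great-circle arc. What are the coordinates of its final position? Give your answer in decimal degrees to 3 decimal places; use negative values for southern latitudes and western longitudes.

Apply the spherical direct solution leg by leg, carrying full precision between legs.
Leg 1: from (50.552°, -12.633°), δ = 2293374/6371000 = 0.359971 rad, θ = 174.8° → φ = 29.988°, λ = -10.521°.
Leg 2: from (29.988°, -10.521°), δ = 3129681/6371000 = 0.491239 rad, θ = 101.3° → φ = 21.141°, λ = 19.212°.
Leg 3: from (21.141°, 19.212°), δ = 3797789/6371000 = 0.596106 rad, θ = 65° → φ = 31.316°, λ = 55.767°.

latitude 31.316°, longitude 55.767°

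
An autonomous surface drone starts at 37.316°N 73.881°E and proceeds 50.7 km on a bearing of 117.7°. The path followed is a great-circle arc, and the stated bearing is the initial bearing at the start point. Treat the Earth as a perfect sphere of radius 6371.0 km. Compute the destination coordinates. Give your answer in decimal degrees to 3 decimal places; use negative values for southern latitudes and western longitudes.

latitude 37.103°, longitude 74.387°

Angular distance δ = d/R = 50.7 / 6371 = 0.007958 rad.
Start latitude φ₁ = 0.651287 rad; initial bearing θ = 2.054253 rad.
sin φ₂ = sin φ₁ cos δ + cos φ₁ sin δ cos θ = (0.606211)(0.999968) + (0.795304)(0.007958)(-0.464842) = 0.603249
φ₂ = asin(0.603249) = 0.647569 rad = 37.103°.
For the longitude increment, Δλ = atan2( sin θ sin δ cos φ₁, cos δ − sin φ₁ sin φ₂ ) = atan2(0.005604, 0.634272) = 0.506°.
λ₂ = λ₁ + Δλ = 74.387°.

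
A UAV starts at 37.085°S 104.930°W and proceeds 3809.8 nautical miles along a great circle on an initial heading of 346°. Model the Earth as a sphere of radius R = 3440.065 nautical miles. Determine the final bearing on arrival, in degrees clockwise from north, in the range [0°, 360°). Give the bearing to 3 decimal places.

final bearing 347.703°

δ = 3809.8/3440.065 = 1.107479 rad (63.4539°).
Converting: φ₁ = -0.647255 rad, θ = 6.038839 rad.
Applying the spherical law of cosines for sides, sin φ₂ = sin φ₁ cos δ + cos φ₁ sin δ cos θ = 0.422950, so φ₂ = 25.021°.
Δλ = atan2( sin θ sin δ cos φ₁ , cos δ − sin φ₁ sin φ₂ ) = atan2(-0.172645, 0.701957) = -0.241162 rad = -13.818°.
λ₂ = λ₁ + Δλ = -118.748°.
The forward bearing on arrival equals the back-azimuth from the destination plus 180°.
Back-azimuth from P₂ (25.021°, -118.748°) to P₁ (-37.085°, -104.930°), with Δλ' = λ₁ − λ₂ = 13.818°: atan2( sin Δλ' cos φ₁ , cos φ₂ sin φ₁ − sin φ₂ cos φ₁ cos Δλ' ) = 167.703°.
Final bearing = (167.703° + 180°) mod 360° = 347.703°.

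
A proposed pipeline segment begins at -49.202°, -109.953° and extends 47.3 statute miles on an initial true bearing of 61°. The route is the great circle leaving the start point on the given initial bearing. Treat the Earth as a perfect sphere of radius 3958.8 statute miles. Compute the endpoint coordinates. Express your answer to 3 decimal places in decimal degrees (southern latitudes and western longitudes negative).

latitude -48.867°, longitude -109.043°

Angular distance δ = d/R = 47.3 / 3958.8 = 0.011948 rad.
With φ₁ = -49.202° = -0.858737 rad and θ = 61° = 1.064651 rad:
sin φ₂ = sin φ₁ cos δ + cos φ₁ sin δ cos θ = (-0.757018)(0.999929) + (0.653394)(0.011948)(0.484810) = -0.753179
φ₂ = asin(-0.753179) = -0.852882 rad = -48.867°.
Δλ = atan2( sin θ sin δ cos φ₁ , cos δ − sin φ₁ sin φ₂ ) = atan2(0.006828, 0.429759) = 0.015886 rad = 0.910°.
Hence λ₂ = -109.953° + 0.910° = -109.043°.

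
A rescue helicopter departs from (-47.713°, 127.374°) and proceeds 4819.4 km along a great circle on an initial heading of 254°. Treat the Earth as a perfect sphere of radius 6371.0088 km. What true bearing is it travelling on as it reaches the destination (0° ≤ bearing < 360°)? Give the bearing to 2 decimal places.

final bearing 299.96°

δ = 4819.4/6371.0088 = 0.756458 rad (43.3418°).
Converting: φ₁ = -0.832749 rad, θ = 4.433136 rad.
sin φ₂ = sin φ₁ cos δ + cos φ₁ sin δ cos θ = (-0.739784)(0.727272) + (0.672845)(0.686350)(-0.275637) = -0.665315
φ₂ = asin(-0.665315) = -0.727916 rad = -41.706°.
Then Δλ = atan2(-0.443917, 0.235082) = -1.083778 rad, from sin θ sin δ cos φ₁ over cos δ − sin φ₁ sin φ₂.
λ₂ = λ₁ + Δλ = 65.278°.
The forward bearing on arrival equals the back-azimuth from the destination plus 180°.
Back-azimuth from P₂ (-41.71°, 65.28°) to P₁ (-47.71°, 127.37°), with Δλ' = λ₁ − λ₂ = 62.10°: atan2( sin Δλ' cos φ₁ , cos φ₂ sin φ₁ − sin φ₂ cos φ₁ cos Δλ' ) = 119.96°.
Final bearing = (119.96° + 180°) mod 360° = 299.96°.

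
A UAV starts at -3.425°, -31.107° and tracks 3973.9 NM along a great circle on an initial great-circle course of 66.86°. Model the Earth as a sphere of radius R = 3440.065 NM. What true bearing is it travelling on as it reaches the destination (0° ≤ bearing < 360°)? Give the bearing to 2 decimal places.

final bearing 76.93°

Angular distance δ = d/R = 3973.9 / 3440.065 = 1.155182 rad.
Start latitude φ₁ = -0.059778 rad; initial bearing θ = 1.166927 rad.
sin φ₂ = sin φ₁ cos δ + cos φ₁ sin δ cos θ = (-0.059742)(0.403752) + (0.998214)(0.914868)(0.392979) = 0.334761
φ₂ = asin(0.334761) = 0.341352 rad = 19.558°.
Δλ = atan2( sin θ sin δ cos φ₁ , cos δ − sin φ₁ sin φ₂ ) = atan2(0.839762, 0.423752) = 1.103468 rad = 63.224°.
λ₂ = λ₁ + Δλ = 32.117°.
The forward bearing on arrival equals the back-azimuth from the destination plus 180°.
Back-azimuth from P₂ (19.56°, 32.12°) to P₁ (-3.42°, -31.11°), with Δλ' = λ₁ − λ₂ = -63.22°: atan2( sin Δλ' cos φ₁ , cos φ₂ sin φ₁ − sin φ₂ cos φ₁ cos Δλ' ) = 256.93°.
Final bearing = (256.93° + 180°) mod 360° = 76.93°.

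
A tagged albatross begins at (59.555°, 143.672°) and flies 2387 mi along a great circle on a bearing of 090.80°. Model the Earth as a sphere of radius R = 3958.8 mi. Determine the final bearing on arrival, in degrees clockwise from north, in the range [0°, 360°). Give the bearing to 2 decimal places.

Central angle δ = d/R = 0.602960 rad.
Start latitude φ₁ = 1.039431 rad; initial bearing θ = 1.584759 rad.
Destination latitude: φ₂ = arcsin( sin φ₁ cos δ + cos φ₁ sin δ cos θ ) = arcsin(0.706079) = 44.917°.
For the longitude increment, Δλ = atan2( sin θ sin δ cos φ₁, cos δ − sin φ₁ sin φ₂ ) = atan2(0.287319, 0.214939) = 53.200°.
λ₂ = 143.672° + 53.200° = 196.872°, normalized to (−180°, 180°] → -163.128°.
The forward bearing on arrival equals the back-azimuth from the destination plus 180°.
Back-azimuth from P₂ (44.92°, -163.13°) to P₁ (59.55°, 143.67°), with Δλ' = λ₁ − λ₂ = 306.80°: atan2( sin Δλ' cos φ₁ , cos φ₂ sin φ₁ − sin φ₂ cos φ₁ cos Δλ' ) = 314.32°.
Final bearing = (314.32° + 180°) mod 360° = 134.32°.

final bearing 134.32°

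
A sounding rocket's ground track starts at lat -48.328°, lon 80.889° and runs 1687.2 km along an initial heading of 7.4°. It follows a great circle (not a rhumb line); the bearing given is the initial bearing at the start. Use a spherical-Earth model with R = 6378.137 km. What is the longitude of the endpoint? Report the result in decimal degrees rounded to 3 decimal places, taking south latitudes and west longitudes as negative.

longitude 83.197°

Central angle δ = d/R = 0.264529 rad.
Start latitude φ₁ = -0.843483 rad; initial bearing θ = 0.129154 rad.
Applying the spherical law of cosines for sides, sin φ₂ = sin φ₁ cos δ + cos φ₁ sin δ cos θ = -0.548597, so φ₂ = -33.271°.
Δλ = atan2( sin θ sin δ cos φ₁ , cos δ − sin φ₁ sin φ₂ ) = atan2(0.022389, 0.555434) = 0.040287 rad = 2.308°.
λ₂ = λ₁ + Δλ = 83.197°.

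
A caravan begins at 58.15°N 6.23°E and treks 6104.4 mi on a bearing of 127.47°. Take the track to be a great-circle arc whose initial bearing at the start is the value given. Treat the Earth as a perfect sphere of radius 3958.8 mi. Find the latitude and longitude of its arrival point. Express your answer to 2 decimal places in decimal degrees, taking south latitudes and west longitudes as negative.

latitude -17.24°, longitude 62.40°

Angular distance δ = d/R = 6104.4 / 3958.8 = 1.541982 rad.
With φ₁ = 58.15° = 1.014909 rad and θ = 127.47° = 2.224771 rad:
sin φ₂ = sin φ₁ cos δ + cos φ₁ sin δ cos θ = (0.849433)(0.028810) + (0.527697)(0.999585)(-0.608346) = -0.296417
φ₂ = asin(-0.296417) = -0.300939 rad = -17.24°.
Δλ = atan2( sin θ sin δ cos φ₁ , cos δ − sin φ₁ sin φ₂ ) = atan2(0.418645, 0.280596) = 0.980318 rad = 56.17°.
Hence λ₂ = 6.23° + 56.17° = 62.40°.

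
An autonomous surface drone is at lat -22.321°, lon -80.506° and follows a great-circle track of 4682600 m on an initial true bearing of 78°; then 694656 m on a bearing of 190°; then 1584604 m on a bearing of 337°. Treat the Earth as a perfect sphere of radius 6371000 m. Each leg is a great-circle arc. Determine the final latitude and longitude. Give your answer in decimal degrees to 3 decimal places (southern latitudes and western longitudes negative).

latitude -1.771°, longitude -45.565°

Apply the spherical direct solution leg by leg, carrying full precision between legs.
Leg 1: from (-22.321°, -80.506°), δ = 4682600/6371000 = 0.734987 rad, θ = 78° → φ = -8.788°, λ = -38.922°.
Leg 2: from (-8.788°, -38.922°), δ = 694656/6371000 = 0.109034 rad, θ = 190° → φ = -14.938°, λ = -40.043°.
Leg 3: from (-14.938°, -40.043°), δ = 1584604/6371000 = 0.248721 rad, θ = 337° → φ = -1.771°, λ = -45.565°.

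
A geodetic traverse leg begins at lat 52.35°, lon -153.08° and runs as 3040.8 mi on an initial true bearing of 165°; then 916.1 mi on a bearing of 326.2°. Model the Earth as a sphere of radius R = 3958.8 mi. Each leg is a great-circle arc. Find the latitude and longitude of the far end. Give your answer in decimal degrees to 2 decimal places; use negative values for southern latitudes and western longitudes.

Apply the spherical direct solution leg by leg, carrying full precision between legs.
Leg 1: from (52.35°, -153.08°), δ = 3040.8/3958.8 = 0.768112 rad, θ = 165° → φ = 9.18°, λ = -142.58°.
Leg 2: from (9.18°, -142.58°), δ = 916.1/3958.8 = 0.231409 rad, θ = 326.2° → φ = 20.08°, λ = -150.39°.

latitude 20.08°, longitude -150.39°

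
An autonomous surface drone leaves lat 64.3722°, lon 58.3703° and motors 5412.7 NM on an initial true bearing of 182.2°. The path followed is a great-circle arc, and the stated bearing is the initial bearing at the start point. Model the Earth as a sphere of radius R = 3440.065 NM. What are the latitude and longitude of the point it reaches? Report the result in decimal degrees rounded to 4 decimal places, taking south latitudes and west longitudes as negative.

Central angle δ = d/R = 1.573430 rad.
Converting: φ₁ = 1.123507 rad, θ = 3.179990 rad.
Destination latitude: φ₂ = arcsin( sin φ₁ cos δ + cos φ₁ sin δ cos θ ) = arcsin(-0.434577) = -25.7584°.
Then Δλ = atan2(-0.016604, 0.389191) = -0.042636 rad, from sin θ sin δ cos φ₁ over cos δ − sin φ₁ sin φ₂.
λ₂ = λ₁ + Δλ = 55.9274°.

latitude -25.7584°, longitude 55.9274°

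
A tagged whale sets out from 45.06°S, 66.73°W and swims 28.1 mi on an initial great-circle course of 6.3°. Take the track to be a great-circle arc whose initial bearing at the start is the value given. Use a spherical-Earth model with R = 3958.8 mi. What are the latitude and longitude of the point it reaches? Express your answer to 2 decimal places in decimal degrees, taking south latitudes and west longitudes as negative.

latitude -44.66°, longitude -66.67°

Angular distance δ = d/R = 28.1 / 3958.8 = 0.007098 rad.
With φ₁ = -45.06° = -0.786445 rad and θ = 6.3° = 0.109956 rad:
Applying the spherical law of cosines for sides, sin φ₂ = sin φ₁ cos δ + cos φ₁ sin δ cos θ = -0.702845, so φ₂ = -44.66°.
Δλ = atan2( sin θ sin δ cos φ₁ , cos δ − sin φ₁ sin φ₂ ) = atan2(0.000550, 0.502468) = 0.001095 rad = 0.06°.
λ₂ = λ₁ + Δλ = -66.67°.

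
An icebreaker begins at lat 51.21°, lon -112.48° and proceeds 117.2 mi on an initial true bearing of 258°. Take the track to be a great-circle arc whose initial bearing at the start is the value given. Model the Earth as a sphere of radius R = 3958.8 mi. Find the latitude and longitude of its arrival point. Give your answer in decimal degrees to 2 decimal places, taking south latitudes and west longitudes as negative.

latitude 50.83°, longitude -115.11°

δ = 117.2/3958.8 = 0.029605 rad (1.6962°).
With φ₁ = 51.21° = 0.893783 rad and θ = 258° = 4.502949 rad:
Applying the spherical law of cosines for sides, sin φ₂ = sin φ₁ cos δ + cos φ₁ sin δ cos θ = 0.775250, so φ₂ = 50.83°.
Δλ = atan2( sin θ sin δ cos φ₁ , cos δ − sin φ₁ sin φ₂ ) = atan2(-0.018139, 0.395295) = -0.045854 rad = -2.63°.
Hence λ₂ = -112.48° + -2.63° = -115.11°.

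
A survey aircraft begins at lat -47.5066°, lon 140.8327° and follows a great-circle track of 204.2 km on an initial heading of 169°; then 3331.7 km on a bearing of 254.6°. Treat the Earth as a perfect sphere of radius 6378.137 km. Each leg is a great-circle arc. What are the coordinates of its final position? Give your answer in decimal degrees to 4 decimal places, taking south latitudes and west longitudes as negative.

latitude -48.0287°, longitude 95.3755°

Apply the spherical direct solution leg by leg, carrying full precision between legs.
Leg 1: from (-47.5066°, 140.8327°), δ = 204.2/6378.137 = 0.032016 rad, θ = 169° → φ = -49.3060°, λ = 141.3694°.
Leg 2: from (-49.3060°, 141.3694°), δ = 3331.7/6378.137 = 0.522363 rad, θ = 254.6° → φ = -48.0287°, λ = 95.3755°.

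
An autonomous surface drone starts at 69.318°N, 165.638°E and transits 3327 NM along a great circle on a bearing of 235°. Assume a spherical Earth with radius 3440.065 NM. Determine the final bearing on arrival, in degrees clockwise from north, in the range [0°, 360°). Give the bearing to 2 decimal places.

final bearing 198.10°

δ = 3327/3440.065 = 0.967133 rad (55.4126°).
Converting: φ₁ = 1.209827 rad, θ = 4.101524 rad.
Applying the spherical law of cosines for sides, sin φ₂ = sin φ₁ cos δ + cos φ₁ sin δ cos θ = 0.364306, so φ₂ = 21.365°.
For the longitude increment, Δλ = atan2( sin θ sin δ cos φ₁, cos δ − sin φ₁ sin φ₂ ) = atan2(-0.238177, 0.226834) = -46.397°.
Hence λ₂ = 165.638° + -46.397° = 119.241°.
The forward bearing on arrival equals the back-azimuth from the destination plus 180°.
Back-azimuth from P₂ (21.36°, 119.24°) to P₁ (69.32°, 165.64°), with Δλ' = λ₁ − λ₂ = 46.40°: atan2( sin Δλ' cos φ₁ , cos φ₂ sin φ₁ − sin φ₂ cos φ₁ cos Δλ' ) = 18.10°.
Final bearing = (18.10° + 180°) mod 360° = 198.10°.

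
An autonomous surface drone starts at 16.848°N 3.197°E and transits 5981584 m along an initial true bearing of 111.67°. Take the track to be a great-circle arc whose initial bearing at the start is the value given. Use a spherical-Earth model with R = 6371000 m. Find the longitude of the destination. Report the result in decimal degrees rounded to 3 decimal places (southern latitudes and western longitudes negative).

δ = 5981584/6371000 = 0.938877 rad (53.7937°).
With φ₁ = 16.848° = 0.294053 rad and θ = 111.67° = 1.949009 rad:
Applying the spherical law of cosines for sides, sin φ₂ = sin φ₁ cos δ + cos φ₁ sin δ cos θ = -0.113962, so φ₂ = -6.544°.
For the longitude increment, Δλ = atan2( sin θ sin δ cos φ₁, cos δ − sin φ₁ sin φ₂ ) = atan2(0.717682, 0.623725) = 49.007°.
λ₂ = 3.197° + 49.007° = 52.204°.

longitude 52.204°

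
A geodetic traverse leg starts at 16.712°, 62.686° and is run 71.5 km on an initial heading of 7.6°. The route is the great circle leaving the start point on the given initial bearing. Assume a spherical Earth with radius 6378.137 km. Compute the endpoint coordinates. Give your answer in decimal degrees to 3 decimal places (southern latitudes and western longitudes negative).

latitude 17.349°, longitude 62.775°

Angular distance δ = d/R = 71.5 / 6378.137 = 0.011210 rad.
Converting: φ₁ = 0.291679 rad, θ = 0.132645 rad.
Applying the spherical law of cosines for sides, sin φ₂ = sin φ₁ cos δ + cos φ₁ sin δ cos θ = 0.298185, so φ₂ = 17.349°.
Δλ = atan2( sin θ sin δ cos φ₁ , cos δ − sin φ₁ sin φ₂ ) = atan2(0.001420, 0.914191) = 0.001553 rad = 0.089°.
λ₂ = λ₁ + Δλ = 62.775°.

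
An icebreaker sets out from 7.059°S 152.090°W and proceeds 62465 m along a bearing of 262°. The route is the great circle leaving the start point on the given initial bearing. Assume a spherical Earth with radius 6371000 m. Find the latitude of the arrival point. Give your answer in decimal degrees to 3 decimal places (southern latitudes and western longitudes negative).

latitude -7.137°

Angular distance δ = d/R = 62465 / 6371000 = 0.009805 rad.
With φ₁ = -7.059° = -0.123203 rad and θ = 262° = 4.572763 rad:
Applying the spherical law of cosines for sides, sin φ₂ = sin φ₁ cos δ + cos φ₁ sin δ cos θ = -0.124240, so φ₂ = -7.137°.
Then Δλ = atan2(-0.009635, 0.984684) = -0.009785 rad, from sin θ sin δ cos φ₁ over cos δ − sin φ₁ sin φ₂.
Hence λ₂ = -152.090° + -0.561° = -152.651°.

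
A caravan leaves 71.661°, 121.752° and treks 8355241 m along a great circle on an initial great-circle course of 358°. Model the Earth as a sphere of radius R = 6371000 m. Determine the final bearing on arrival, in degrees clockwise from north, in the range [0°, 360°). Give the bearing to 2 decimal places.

δ = 8355241/6371000 = 1.311449 rad (75.1405°).
With φ₁ = 71.661° = 1.250720 rad and θ = 358° = 6.248279 rad:
sin φ₂ = sin φ₁ cos δ + cos φ₁ sin δ cos θ = (0.949212)(0.256450) + (0.314639)(0.966558)(0.999391) = 0.547356
φ₂ = asin(0.547356) = 0.579202 rad = 33.186°.
Then Δλ = atan2(-0.010614, -0.263107) = -3.101275 rad, from sin θ sin δ cos φ₁ over cos δ − sin φ₁ sin φ₂.
λ₂ = 121.752° + -177.690° = -55.938°.
The forward bearing on arrival equals the back-azimuth from the destination plus 180°.
Back-azimuth from P₂ (33.19°, -55.94°) to P₁ (71.66°, 121.75°), with Δλ' = λ₁ − λ₂ = 177.69°: atan2( sin Δλ' cos φ₁ , cos φ₂ sin φ₁ − sin φ₂ cos φ₁ cos Δλ' ) = 0.75°.
Final bearing = (0.75° + 180°) mod 360° = 180.75°.

final bearing 180.75°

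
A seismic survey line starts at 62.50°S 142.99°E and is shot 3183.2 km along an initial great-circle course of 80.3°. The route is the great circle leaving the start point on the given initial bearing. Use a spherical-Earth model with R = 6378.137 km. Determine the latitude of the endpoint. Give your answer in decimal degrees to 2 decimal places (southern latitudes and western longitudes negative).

δ = 3183.2/6378.137 = 0.499080 rad (28.5952°).
Start latitude φ₁ = -1.090831 rad; initial bearing θ = 1.401499 rad.
sin φ₂ = sin φ₁ cos δ + cos φ₁ sin δ cos θ = (-0.887011)(0.878023) + (0.461749)(0.478618)(0.168489) = -0.741580
φ₂ = asin(-0.741580) = -0.835422 rad = -47.87°.
Then Δλ = atan2(0.217842, 0.220234) = 0.779937 rad, from sin θ sin δ cos φ₁ over cos δ − sin φ₁ sin φ₂.
λ₂ = 142.99° + 44.69° = 187.68°, normalized to (−180°, 180°] → -172.32°.

latitude -47.87°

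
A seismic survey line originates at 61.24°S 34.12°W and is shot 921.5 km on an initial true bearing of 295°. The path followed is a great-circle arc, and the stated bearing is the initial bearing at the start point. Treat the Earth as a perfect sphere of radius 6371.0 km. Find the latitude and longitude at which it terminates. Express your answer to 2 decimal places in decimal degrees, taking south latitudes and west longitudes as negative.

latitude -56.95°, longitude -47.98°

Central angle δ = d/R = 0.144640 rad.
Start latitude φ₁ = -1.068840 rad; initial bearing θ = 5.148721 rad.
sin φ₂ = sin φ₁ cos δ + cos φ₁ sin δ cos θ = (-0.876643)(0.989558) + (0.481142)(0.144136)(0.422618) = -0.838180
φ₂ = asin(-0.838180) = -0.993938 rad = -56.95°.
Then Δλ = atan2(-0.062852, 0.254773) = -0.241869 rad, from sin θ sin δ cos φ₁ over cos δ − sin φ₁ sin φ₂.
Hence λ₂ = -34.12° + -13.86° = -47.98°.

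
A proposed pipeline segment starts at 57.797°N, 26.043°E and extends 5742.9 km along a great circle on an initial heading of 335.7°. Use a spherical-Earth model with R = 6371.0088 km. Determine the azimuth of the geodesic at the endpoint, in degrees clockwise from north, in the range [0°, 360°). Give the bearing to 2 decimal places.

final bearing 211.20°

δ = 5742.9/6371.0088 = 0.901411 rad (51.6471°).
With φ₁ = 57.797° = 1.008748 rad and θ = 335.7° = 5.859070 rad:
Applying the spherical law of cosines for sides, sin φ₂ = sin φ₁ cos δ + cos φ₁ sin δ cos θ = 0.905941, so φ₂ = 64.950°.
Then Δλ = atan2(-0.171979, -0.146072) = -2.274917 rad, from sin θ sin δ cos φ₁ over cos δ − sin φ₁ sin φ₂.
λ₂ = λ₁ + Δλ = -104.300°.
The forward bearing on arrival equals the back-azimuth from the destination plus 180°.
Back-azimuth from P₂ (64.95°, -104.30°) to P₁ (57.80°, 26.04°), with Δλ' = λ₁ − λ₂ = 130.34°: atan2( sin Δλ' cos φ₁ , cos φ₂ sin φ₁ − sin φ₂ cos φ₁ cos Δλ' ) = 31.20°.
Final bearing = (31.20° + 180°) mod 360° = 211.20°.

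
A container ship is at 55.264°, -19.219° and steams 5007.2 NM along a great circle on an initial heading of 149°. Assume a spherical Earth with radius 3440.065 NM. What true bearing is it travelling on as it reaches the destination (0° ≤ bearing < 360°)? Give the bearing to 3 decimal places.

δ = 5007.2/3440.065 = 1.455554 rad (83.3971°).
Start latitude φ₁ = 0.964539 rad; initial bearing θ = 2.600541 rad.
sin φ₂ = sin φ₁ cos δ + cos φ₁ sin δ cos θ = (0.821786)(0.114988) + (0.569796)(0.993367)(-0.857167) = -0.390676
φ₂ = asin(-0.390676) = -0.401365 rad = -22.997°.
Δλ = atan2( sin θ sin δ cos φ₁ , cos δ − sin φ₁ sin φ₂ ) = atan2(0.291520, 0.436039) = 0.589315 rad = 33.765°.
λ₂ = λ₁ + Δλ = 14.546°.
The forward bearing on arrival equals the back-azimuth from the destination plus 180°.
Back-azimuth from P₂ (-22.997°, 14.546°) to P₁ (55.264°, -19.219°), with Δλ' = λ₁ − λ₂ = -33.765°: atan2( sin Δλ' cos φ₁ , cos φ₂ sin φ₁ − sin φ₂ cos φ₁ cos Δλ' ) = 341.409°.
Final bearing = (341.409° + 180°) mod 360° = 161.409°.

final bearing 161.409°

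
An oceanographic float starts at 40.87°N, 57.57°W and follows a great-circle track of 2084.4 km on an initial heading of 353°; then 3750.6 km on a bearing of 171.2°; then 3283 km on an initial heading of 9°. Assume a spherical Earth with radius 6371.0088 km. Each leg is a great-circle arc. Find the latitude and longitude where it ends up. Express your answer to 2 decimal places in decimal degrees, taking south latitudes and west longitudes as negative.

latitude 54.87°, longitude -48.87°

Apply the spherical direct solution leg by leg, carrying full precision between legs.
Leg 1: from (40.87°, -57.57°), δ = 2084.4/6371.0088 = 0.327170 rad, θ = 353° → φ = 59.41°, λ = -61.98°.
Leg 2: from (59.41°, -61.98°), δ = 3750.6/6371.0088 = 0.588698 rad, θ = 171.2° → φ = 25.89°, λ = -56.57°.
Leg 3: from (25.89°, -56.57°), δ = 3283/6371.0088 = 0.515303 rad, θ = 9° → φ = 54.87°, λ = -48.87°.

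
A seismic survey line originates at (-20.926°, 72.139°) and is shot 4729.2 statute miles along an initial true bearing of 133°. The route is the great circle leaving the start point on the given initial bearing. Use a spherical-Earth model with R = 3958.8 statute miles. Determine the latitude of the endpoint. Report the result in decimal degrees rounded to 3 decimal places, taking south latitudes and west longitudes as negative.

latitude -46.359°

The arc subtends δ = 4729.2/3958.8 = 1.194604 rad at the centre.
With φ₁ = -20.926° = -0.365228 rad and θ = 133° = 2.321288 rad:
sin φ₂ = sin φ₁ cos δ + cos φ₁ sin δ cos θ = (-0.357162)(0.367381) + (0.934042)(0.930070)(-0.681998) = -0.723684
φ₂ = asin(-0.723684) = -0.809125 rad = -46.359°.
Δλ = atan2( sin θ sin δ cos φ₁ , cos δ − sin φ₁ sin φ₂ ) = atan2(0.635345, 0.108909) = 1.401029 rad = 80.273°.
λ₂ = 72.139° + 80.273° = 152.412°.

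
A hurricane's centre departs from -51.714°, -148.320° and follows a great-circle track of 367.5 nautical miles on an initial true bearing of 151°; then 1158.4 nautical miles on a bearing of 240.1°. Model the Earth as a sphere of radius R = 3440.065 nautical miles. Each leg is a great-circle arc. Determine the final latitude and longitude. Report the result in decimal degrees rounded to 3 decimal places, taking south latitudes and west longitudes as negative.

latitude -61.760°, longitude 179.866°

Apply the spherical direct solution leg by leg, carrying full precision between legs.
Leg 1: from (-51.714°, -148.320°), δ = 367.5/3440.065 = 0.106829 rad, θ = 151° → φ = -56.954°, λ = -142.880°.
Leg 2: from (-56.954°, -142.880°), δ = 1158.4/3440.065 = 0.336738 rad, θ = 240.1° → φ = -61.760°, λ = 179.866°.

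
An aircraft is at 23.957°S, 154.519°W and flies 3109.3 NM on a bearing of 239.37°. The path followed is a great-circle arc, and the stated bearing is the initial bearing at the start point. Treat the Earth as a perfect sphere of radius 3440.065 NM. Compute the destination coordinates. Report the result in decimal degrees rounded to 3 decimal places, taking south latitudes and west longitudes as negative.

Central angle δ = d/R = 0.903849 rad.
Converting: φ₁ = -0.418129 rad, θ = 4.177795 rad.
Destination latitude: φ₂ = arcsin( sin φ₁ cos δ + cos φ₁ sin δ cos θ ) = arcsin(-0.617007) = -38.098°.
Then Δλ = atan2(-0.617843, 0.368054) = -1.033539 rad, from sin θ sin δ cos φ₁ over cos δ − sin φ₁ sin φ₂.
λ₂ = -154.519° + -59.217° = -213.736°, normalized to (−180°, 180°] → 146.264°.

latitude -38.098°, longitude 146.264°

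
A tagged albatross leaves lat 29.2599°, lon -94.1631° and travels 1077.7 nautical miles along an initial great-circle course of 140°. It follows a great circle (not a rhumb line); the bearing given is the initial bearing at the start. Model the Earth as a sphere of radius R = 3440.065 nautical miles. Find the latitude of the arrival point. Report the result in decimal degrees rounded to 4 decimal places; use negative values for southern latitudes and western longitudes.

The arc subtends δ = 1077.7/3440.065 = 0.313279 rad at the centre.
Converting: φ₁ = 0.510682 rad, θ = 2.443461 rad.
Destination latitude: φ₂ = arcsin( sin φ₁ cos δ + cos φ₁ sin δ cos θ ) = arcsin(0.259024) = 15.0122°.
Δλ = atan2( sin θ sin δ cos φ₁ , cos δ − sin φ₁ sin φ₂ ) = atan2(0.172820, 0.824724) = 0.206559 rad = 11.8350°.
λ₂ = λ₁ + Δλ = -82.3281°.

latitude 15.0122°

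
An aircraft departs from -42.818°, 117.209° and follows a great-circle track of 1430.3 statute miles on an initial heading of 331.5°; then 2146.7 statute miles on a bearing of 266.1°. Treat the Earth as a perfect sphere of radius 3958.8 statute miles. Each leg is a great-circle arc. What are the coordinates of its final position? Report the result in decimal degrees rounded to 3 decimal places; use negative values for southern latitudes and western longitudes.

latitude -22.424°, longitude 72.715°

Apply the spherical direct solution leg by leg, carrying full precision between legs.
Leg 1: from (-42.818°, 117.209°), δ = 1430.3/3958.8 = 0.361296 rad, θ = 331.5° → φ = -24.075°, λ = 106.563°.
Leg 2: from (-24.075°, 106.563°), δ = 2146.7/3958.8 = 0.542260 rad, θ = 266.1° → φ = -22.424°, λ = 72.715°.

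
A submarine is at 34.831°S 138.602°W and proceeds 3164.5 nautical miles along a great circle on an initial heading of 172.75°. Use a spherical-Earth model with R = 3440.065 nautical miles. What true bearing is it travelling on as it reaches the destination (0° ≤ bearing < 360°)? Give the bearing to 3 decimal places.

final bearing 110.629°

Angular distance δ = d/R = 3164.5 / 3440.065 = 0.919895 rad.
With φ₁ = -34.831° = -0.607916 rad and θ = 172.75° = 3.015056 rad:
Destination latitude: φ₂ = arcsin( sin φ₁ cos δ + cos φ₁ sin δ cos θ ) = arcsin(-0.993855) = -83.645°.
For the longitude increment, Δλ = atan2( sin θ sin δ cos φ₁, cos δ − sin φ₁ sin φ₂ ) = atan2(0.082409, 0.038255) = 65.099°.
λ₂ = -138.602° + 65.099° = -73.503°.
The forward bearing on arrival equals the back-azimuth from the destination plus 180°.
Back-azimuth from P₂ (-83.645°, -73.503°) to P₁ (-34.831°, -138.602°), with Δλ' = λ₁ − λ₂ = -65.099°: atan2( sin Δλ' cos φ₁ , cos φ₂ sin φ₁ − sin φ₂ cos φ₁ cos Δλ' ) = 290.629°.
Final bearing = (290.629° + 180°) mod 360° = 110.629°.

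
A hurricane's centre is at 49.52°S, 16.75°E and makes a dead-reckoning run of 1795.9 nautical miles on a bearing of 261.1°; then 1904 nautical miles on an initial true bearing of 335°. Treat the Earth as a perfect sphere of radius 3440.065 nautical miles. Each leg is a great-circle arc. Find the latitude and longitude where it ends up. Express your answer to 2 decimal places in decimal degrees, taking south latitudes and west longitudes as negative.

Apply the spherical direct solution leg by leg, carrying full precision between legs.
Leg 1: from (-49.52°, 16.75°), δ = 1795.9/3440.065 = 0.522054 rad, θ = 261.1° → φ = -45.19°, λ = -27.60°.
Leg 2: from (-45.19°, -27.60°), δ = 1904/3440.065 = 0.553478 rad, θ = 335° → φ = -15.53°, λ = -40.93°.

latitude -15.53°, longitude -40.93°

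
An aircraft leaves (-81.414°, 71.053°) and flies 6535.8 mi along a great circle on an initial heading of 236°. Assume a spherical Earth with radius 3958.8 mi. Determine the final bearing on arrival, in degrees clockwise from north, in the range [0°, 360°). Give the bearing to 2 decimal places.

The arc subtends δ = 6535.8/3958.8 = 1.650955 rad at the centre.
Converting: φ₁ = -1.420942 rad, θ = 4.118977 rad.
Applying the spherical law of cosines for sides, sin φ₂ = sin φ₁ cos δ + cos φ₁ sin δ cos θ = -0.004041, so φ₂ = -0.232°.
For the longitude increment, Δλ = atan2( sin θ sin δ cos φ₁, cos δ − sin φ₁ sin φ₂ ) = atan2(-0.123373, -0.084068) = -124.271°.
λ₂ = 71.053° + -124.271° = -53.218°.
The forward bearing on arrival equals the back-azimuth from the destination plus 180°.
Back-azimuth from P₂ (-0.23°, -53.22°) to P₁ (-81.41°, 71.05°), with Δλ' = λ₁ − λ₂ = 124.27°: atan2( sin Δλ' cos φ₁ , cos φ₂ sin φ₁ − sin φ₂ cos φ₁ cos Δλ' ) = 172.89°.
Final bearing = (172.89° + 180°) mod 360° = 352.89°.

final bearing 352.89°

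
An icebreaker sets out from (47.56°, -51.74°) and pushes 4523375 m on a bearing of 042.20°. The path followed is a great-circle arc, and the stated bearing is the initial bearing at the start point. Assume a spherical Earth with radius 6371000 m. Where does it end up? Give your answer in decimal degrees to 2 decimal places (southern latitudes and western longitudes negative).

δ = 4523375/6371000 = 0.709995 rad (40.6797°).
Converting: φ₁ = 0.830079 rad, θ = 0.736529 rad.
Destination latitude: φ₂ = arcsin( sin φ₁ cos δ + cos φ₁ sin δ cos θ ) = arcsin(0.885517) = 62.32°.
Then Δλ = atan2(0.295467, 0.104868) = 1.229743 rad, from sin θ sin δ cos φ₁ over cos δ − sin φ₁ sin φ₂.
Hence λ₂ = -51.74° + 70.46° = 18.72°.

latitude 62.32°, longitude 18.72°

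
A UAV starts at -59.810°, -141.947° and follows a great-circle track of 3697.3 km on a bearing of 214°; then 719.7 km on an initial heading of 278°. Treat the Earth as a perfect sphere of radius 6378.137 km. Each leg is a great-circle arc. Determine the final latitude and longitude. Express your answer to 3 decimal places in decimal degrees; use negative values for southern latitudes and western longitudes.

latitude -70.160°, longitude 114.133°

Apply the spherical direct solution leg by leg, carrying full precision between legs.
Leg 1: from (-59.810°, -141.947°), δ = 3697.3/6378.137 = 0.579683 rad, θ = 214° → φ = -72.085°, λ = 133.313°.
Leg 2: from (-72.085°, 133.313°), δ = 719.7/6378.137 = 0.112839 rad, θ = 278° → φ = -70.160°, λ = 114.133°.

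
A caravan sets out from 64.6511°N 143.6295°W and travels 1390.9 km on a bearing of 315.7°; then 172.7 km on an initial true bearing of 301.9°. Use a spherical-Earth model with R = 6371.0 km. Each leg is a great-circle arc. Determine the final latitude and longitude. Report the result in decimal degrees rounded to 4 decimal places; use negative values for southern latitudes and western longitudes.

latitude 72.3287°, longitude -176.5390°

Apply the spherical direct solution leg by leg, carrying full precision between legs.
Leg 1: from (64.6511°, -143.6295°), δ = 1390.9/6371 = 0.218317 rad, θ = 315.7° → φ = 71.5555°, λ = -172.1916°.
Leg 2: from (71.5555°, -172.1916°), δ = 172.7/6371 = 0.027107 rad, θ = 301.9° → φ = 72.3287°, λ = -176.5390°.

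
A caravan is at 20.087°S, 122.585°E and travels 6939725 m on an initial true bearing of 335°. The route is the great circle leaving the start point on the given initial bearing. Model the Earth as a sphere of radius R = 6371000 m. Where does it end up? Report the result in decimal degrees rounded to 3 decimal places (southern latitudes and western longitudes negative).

latitude 36.536°, longitude 94.799°

The arc subtends δ = 6939725/6371000 = 1.089268 rad at the centre.
Converting: φ₁ = -0.350584 rad, θ = 5.846853 rad.
sin φ₂ = sin φ₁ cos δ + cos φ₁ sin δ cos θ = (-0.343447)(0.463134) + (0.939172)(0.886288)(0.906308) = 0.595328
φ₂ = asin(0.595328) = 0.637674 rad = 36.536°.
For the longitude increment, Δλ = atan2( sin θ sin δ cos φ₁, cos δ − sin φ₁ sin φ₂ ) = atan2(-0.351778, 0.667598) = -27.786°.
λ₂ = 122.585° + -27.786° = 94.799°.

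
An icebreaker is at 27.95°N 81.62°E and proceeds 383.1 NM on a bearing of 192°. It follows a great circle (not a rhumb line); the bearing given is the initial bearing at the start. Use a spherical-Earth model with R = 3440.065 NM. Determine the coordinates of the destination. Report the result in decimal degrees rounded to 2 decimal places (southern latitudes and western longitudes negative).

δ = 383.1/3440.065 = 0.111364 rad (6.3807°).
With φ₁ = 27.95° = 0.487820 rad and θ = 192° = 3.351032 rad:
Destination latitude: φ₂ = arcsin( sin φ₁ cos δ + cos φ₁ sin δ cos θ ) = arcsin(0.369772) = 21.70°.
Δλ = atan2( sin θ sin δ cos φ₁ , cos δ − sin φ₁ sin φ₂ ) = atan2(-0.020411, 0.820493) = -0.024871 rad = -1.43°.
λ₂ = λ₁ + Δλ = 80.19°.

latitude 21.70°, longitude 80.19°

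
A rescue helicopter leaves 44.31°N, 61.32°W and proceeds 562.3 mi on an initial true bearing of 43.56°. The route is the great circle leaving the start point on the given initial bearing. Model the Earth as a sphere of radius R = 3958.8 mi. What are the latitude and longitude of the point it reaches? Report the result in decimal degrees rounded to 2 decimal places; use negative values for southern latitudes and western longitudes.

δ = 562.3/3958.8 = 0.142038 rad (8.1382°).
Start latitude φ₁ = 0.773355 rad; initial bearing θ = 0.760265 rad.
Applying the spherical law of cosines for sides, sin φ₂ = sin φ₁ cos δ + cos φ₁ sin δ cos θ = 0.764911, so φ₂ = 49.90°.
Δλ = atan2( sin θ sin δ cos φ₁ , cos δ − sin φ₁ sin φ₂ ) = atan2(0.069805, 0.455609) = 0.152030 rad = 8.71°.
λ₂ = -61.32° + 8.71° = -52.61°.

latitude 49.90°, longitude -52.61°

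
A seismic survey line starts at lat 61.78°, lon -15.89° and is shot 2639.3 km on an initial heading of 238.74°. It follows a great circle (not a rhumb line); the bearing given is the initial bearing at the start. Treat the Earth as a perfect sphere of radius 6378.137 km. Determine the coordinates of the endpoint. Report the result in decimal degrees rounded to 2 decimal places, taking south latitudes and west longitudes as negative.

Central angle δ = d/R = 0.413804 rad.
With φ₁ = 61.78° = 1.078264 rad and θ = 238.74° = 4.166799 rad:
sin φ₂ = sin φ₁ cos δ + cos φ₁ sin δ cos θ = (0.881138)(0.915598) + (0.472858)(0.402095)(-0.518922) = 0.708104
φ₂ = asin(0.708104) = 0.786809 rad = 45.08°.
Δλ = atan2( sin θ sin δ cos φ₁ , cos δ − sin φ₁ sin φ₂ ) = atan2(-0.162531, 0.291661) = -0.508400 rad = -29.13°.
Hence λ₂ = -15.89° + -29.13° = -45.02°.

latitude 45.08°, longitude -45.02°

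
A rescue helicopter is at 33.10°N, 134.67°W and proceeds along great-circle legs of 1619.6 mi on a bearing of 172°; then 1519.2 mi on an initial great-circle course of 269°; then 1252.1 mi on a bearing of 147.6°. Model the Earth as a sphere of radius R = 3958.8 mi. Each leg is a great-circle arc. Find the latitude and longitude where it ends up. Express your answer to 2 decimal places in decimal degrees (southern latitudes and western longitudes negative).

latitude -6.60°, longitude -144.05°

Apply the spherical direct solution leg by leg, carrying full precision between legs.
Leg 1: from (33.10°, -134.67°), δ = 1619.6/3958.8 = 0.409114 rad, θ = 172° → φ = 9.85°, λ = -131.45°.
Leg 2: from (9.85°, -131.45°), δ = 1519.2/3958.8 = 0.383753 rad, θ = 269° → φ = 8.75°, λ = -153.71°.
Leg 3: from (8.75°, -153.71°), δ = 1252.1/3958.8 = 0.316283 rad, θ = 147.6° → φ = -6.60°, λ = -144.05°.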